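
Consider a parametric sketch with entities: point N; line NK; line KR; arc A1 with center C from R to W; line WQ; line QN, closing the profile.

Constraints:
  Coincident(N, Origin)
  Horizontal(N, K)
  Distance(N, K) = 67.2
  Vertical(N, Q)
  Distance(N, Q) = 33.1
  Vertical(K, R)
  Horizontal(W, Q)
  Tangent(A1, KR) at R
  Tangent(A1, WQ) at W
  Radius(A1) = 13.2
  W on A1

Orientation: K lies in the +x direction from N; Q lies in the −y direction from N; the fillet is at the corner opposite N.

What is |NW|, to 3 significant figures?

63.3

The virtual corner opposite N is at (67.2, -33.1). Tangency of A1 to KR means the radius CR is perpendicular to KR and since A1 is tangent to WQ there, CW ⟂ WQ, with radius 13.2, so the center C sits 13.2 in from both sides at C = (54.0, -19.9). That places the tangent points at R = (67.2, -19.9) on KR and W = (54.0, -33.1) on WQ. Then |NW| = |W − N| = 63.3.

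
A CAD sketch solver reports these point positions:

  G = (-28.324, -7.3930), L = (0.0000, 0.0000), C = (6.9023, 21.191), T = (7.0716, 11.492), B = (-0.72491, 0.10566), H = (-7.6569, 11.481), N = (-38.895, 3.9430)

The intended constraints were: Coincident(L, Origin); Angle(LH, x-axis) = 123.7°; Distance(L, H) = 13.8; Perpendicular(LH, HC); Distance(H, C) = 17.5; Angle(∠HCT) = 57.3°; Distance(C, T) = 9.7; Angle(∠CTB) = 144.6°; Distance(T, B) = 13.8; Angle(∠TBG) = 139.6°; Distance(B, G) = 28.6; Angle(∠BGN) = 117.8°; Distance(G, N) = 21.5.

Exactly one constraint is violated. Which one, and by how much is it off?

Distance(G, N) = 21.5 — off by 6.00.

L = (0.00, 0.00) ✓; LH at 123.7° ✓; |LH| = 13.80 ✓; ∠(LH, HC) = 90.00° ✓; |HC| = 17.50 ✓; ∠HCT = 57.30° ✓; |CT| = 9.700 ✓; ∠CTB = 144.6° ✓; |TB| = 13.80 ✓; ∠TBG = 139.6° ✓; |BG| = 28.60 ✓; ∠BGN = 117.8° ✓; |GN| = 15.50 ✗.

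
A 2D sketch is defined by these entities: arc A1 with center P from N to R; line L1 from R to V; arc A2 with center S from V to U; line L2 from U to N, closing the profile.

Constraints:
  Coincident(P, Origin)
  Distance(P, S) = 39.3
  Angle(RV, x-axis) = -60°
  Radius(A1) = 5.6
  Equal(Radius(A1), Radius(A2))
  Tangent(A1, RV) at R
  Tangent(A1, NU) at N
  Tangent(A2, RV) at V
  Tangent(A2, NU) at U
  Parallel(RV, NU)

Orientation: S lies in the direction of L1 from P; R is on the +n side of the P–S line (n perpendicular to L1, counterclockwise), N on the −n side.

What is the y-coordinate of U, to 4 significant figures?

-36.83

The slot axis is L1's direction at -60.0°, so u = (cos -60.0°, sin -60.0°) = (0.5000, -0.8660) and n = (−sin -60.0°, cos -60.0°) = (0.8660, 0.5000). P is at the origin and S lies 39.3 along u from P, so S = 39.3·u = (19.65, -34.03). Tangency of A1 to both parallel lines with radius 5.6 puts R and N at P ± 5.6·n: R = (4.850, 2.800), N = (-4.850, -2.800). Equal radii place V and U the same way about S: V = S + 5.6·n = (24.50, -31.23), U = S − 5.6·n = (14.80, -36.83). So U.y = -36.83.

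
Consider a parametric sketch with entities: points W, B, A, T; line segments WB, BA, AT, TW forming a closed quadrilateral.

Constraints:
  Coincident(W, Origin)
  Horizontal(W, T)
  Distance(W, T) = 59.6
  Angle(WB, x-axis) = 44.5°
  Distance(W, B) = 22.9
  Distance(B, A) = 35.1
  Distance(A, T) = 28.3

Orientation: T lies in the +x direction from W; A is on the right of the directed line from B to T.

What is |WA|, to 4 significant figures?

37.48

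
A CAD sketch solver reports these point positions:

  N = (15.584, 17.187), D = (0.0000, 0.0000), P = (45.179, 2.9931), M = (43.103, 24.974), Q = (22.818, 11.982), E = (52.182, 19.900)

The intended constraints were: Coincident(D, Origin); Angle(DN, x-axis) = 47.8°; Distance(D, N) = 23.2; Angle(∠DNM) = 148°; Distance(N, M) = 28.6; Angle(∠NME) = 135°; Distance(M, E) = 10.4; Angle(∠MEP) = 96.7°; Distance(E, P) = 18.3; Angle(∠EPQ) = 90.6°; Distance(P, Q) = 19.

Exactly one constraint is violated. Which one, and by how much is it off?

Distance(P, Q) = 19 — off by 5.10.

D = (0.00, 0.00) ✓; DN at 47.80° ✓; |DN| = 23.20 ✓; ∠DNM = 148.0° ✓; |NM| = 28.60 ✓; ∠NME = 135.0° ✓; |ME| = 10.40 ✓; ∠MEP = 96.70° ✓; |EP| = 18.30 ✓; ∠EPQ = 90.60° ✓; |PQ| = 24.10 ✗.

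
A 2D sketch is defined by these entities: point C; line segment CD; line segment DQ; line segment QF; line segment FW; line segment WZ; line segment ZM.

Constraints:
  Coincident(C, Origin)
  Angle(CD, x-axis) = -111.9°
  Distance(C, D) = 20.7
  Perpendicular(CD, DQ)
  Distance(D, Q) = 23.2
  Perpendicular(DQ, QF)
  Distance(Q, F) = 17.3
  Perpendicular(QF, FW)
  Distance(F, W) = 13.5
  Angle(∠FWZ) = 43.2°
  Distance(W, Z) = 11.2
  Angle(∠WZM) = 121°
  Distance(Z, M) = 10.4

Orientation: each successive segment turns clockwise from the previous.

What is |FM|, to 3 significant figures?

6.72

∠FWZ = 43.2° gives WZ at -159° from the x-axis; with |WZ| = 11.2, Z = (-20.7, -3.61). ∠WZM = 121.0° gives ZM at 142° from the x-axis; with |ZM| = 10.4, M = (-28.9, 2.75). Then |FM| = |M − F| = 6.72.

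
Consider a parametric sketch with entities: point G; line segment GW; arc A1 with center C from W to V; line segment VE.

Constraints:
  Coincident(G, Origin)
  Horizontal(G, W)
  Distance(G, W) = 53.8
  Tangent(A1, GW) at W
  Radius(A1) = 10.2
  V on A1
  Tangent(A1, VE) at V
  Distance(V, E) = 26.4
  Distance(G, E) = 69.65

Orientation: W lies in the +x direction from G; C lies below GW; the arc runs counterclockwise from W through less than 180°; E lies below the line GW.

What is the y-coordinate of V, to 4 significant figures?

-15.33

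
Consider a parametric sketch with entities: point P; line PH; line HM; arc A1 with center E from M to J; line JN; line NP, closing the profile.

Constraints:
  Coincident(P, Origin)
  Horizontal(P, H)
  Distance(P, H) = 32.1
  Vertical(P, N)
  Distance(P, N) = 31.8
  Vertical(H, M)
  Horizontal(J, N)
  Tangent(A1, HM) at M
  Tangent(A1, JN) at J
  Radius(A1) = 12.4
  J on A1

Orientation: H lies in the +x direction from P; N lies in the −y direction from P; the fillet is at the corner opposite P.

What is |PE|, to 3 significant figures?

27.6

P is at the origin; P and H share the same y with |PH| = 32.1 and H on the +x side, so H = (32.1, 0.00). P and N share the same x with |PN| = 31.8 and N on the −y side, so N = (0.00, -31.8). The virtual corner opposite P is at (32.1, -31.8). Since A1 is tangent to HM there, EM ⟂ HM and A1 meets JN tangentially, so EJ is at right angles to JN, with radius 12.4, so the center E sits 12.4 in from both sides at E = (19.7, -19.4). Then |PE| = |E − P| = 27.6.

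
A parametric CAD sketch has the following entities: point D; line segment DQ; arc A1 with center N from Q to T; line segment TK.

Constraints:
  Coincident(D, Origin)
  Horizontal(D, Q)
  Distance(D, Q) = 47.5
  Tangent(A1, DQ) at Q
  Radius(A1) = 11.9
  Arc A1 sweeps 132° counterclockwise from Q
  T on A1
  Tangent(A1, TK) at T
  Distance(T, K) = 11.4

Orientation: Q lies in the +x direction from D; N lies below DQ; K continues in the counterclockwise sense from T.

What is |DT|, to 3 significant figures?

43.5

D is at the origin; D and Q share the same y with |DQ| = 47.5 and Q on the +x side, so Q = (47.5, 0.00). Tangency of A1 to DQ means the radius NQ is perpendicular to DQ, so N = Q + (0, -11.9) = (47.5, -11.9). On A1, Q sits at bearing 90° from N; a 132° counterclockwise sweep puts T at bearing 222°, so T = N + 11.9·(cos 222°, sin 222°) = (38.7, -19.9). Then |DT| = |T − D| = 43.5.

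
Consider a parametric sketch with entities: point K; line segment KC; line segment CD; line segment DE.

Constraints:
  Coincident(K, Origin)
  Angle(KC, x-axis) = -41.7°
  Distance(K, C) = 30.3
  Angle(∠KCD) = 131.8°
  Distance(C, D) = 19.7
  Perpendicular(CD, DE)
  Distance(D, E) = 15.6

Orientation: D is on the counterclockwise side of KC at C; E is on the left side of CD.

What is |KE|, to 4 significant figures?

40.50

K is at the origin; KC runs at -41.7° with length 30.3, so C = 30.3·(cos -41.7°, sin -41.7°) = (22.62, -20.16). ∠KCD = 131.8°, so CD runs at -41.7° + (180° − 131.8°) = 6.500° from the x-axis; with |CD| = 19.7, D = C + 19.7·(cos 6.500°, sin 6.500°) = (42.20, -17.93). CD ⟂ DE; with |DE| = 15.6 on the left of CD, E = D + 15.6·(-0.1132, 0.9936) = (40.43, -2.427). Then |KE| = |E − K| = 40.50.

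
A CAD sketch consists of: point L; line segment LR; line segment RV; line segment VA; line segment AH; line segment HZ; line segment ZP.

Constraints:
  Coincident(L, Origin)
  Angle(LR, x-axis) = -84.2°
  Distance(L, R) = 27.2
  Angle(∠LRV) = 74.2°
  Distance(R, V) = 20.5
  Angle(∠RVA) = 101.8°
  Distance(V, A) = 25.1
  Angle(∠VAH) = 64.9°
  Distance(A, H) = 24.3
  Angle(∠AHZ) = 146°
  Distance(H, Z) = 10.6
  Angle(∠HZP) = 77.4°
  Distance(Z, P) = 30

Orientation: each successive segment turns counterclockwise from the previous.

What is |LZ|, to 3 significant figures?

19.6

L is at the origin; LR runs at -84.2° with length 27.2, so R = (2.75, -27.1). ∠LRV = 74.2° gives RV at 21.6° from the x-axis; with |RV| = 20.5, V = (21.8, -19.5). ∠RVA = 101.8° gives VA at 99.8° from the x-axis; with |VA| = 25.1, A = (17.5, 5.22). ∠VAH = 64.9° gives AH at -145° from the x-axis; with |AH| = 24.3, H = (-2.39, -8.68). ∠AHZ = 146.0° gives HZ at -111° from the x-axis; with |HZ| = 10.6, Z = (-6.21, -18.6). Then |LZ| = |Z − L| = 19.6.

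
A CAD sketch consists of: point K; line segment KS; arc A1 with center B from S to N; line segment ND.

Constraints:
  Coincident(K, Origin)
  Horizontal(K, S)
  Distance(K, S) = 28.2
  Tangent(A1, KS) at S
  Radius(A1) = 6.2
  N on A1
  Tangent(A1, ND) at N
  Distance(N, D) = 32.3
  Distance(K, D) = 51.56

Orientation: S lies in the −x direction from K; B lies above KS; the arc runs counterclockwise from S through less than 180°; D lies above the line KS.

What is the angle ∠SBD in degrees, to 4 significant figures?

169.4°

K is at the origin; KS is horizontal with |KS| = 28.2 and S on the −x side, so S = (-28.20, 0.000). Since A1 is tangent to KS there, BS ⟂ KS, so B = S + (0, 6.2) = (-28.20, 6.200). Since BN ⟂ ND (tangency), |BD| = √(6.2² + 32.3²) = 32.89 regardless of where N sits on A1. So D lies on both circle(K, 51.56) and circle(B, 32.89); the above-KS intersection is D = (-34.27, 38.53). N is the foot of the tangent from D: N = (-22.43, 8.472).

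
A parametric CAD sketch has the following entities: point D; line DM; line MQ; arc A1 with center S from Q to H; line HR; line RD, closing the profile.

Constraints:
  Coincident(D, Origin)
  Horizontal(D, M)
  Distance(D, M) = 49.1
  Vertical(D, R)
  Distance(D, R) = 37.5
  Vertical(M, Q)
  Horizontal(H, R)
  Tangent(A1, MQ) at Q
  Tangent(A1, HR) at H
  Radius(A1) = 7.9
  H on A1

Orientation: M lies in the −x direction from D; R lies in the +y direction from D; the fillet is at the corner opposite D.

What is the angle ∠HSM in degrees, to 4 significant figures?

165.1°

D is at the origin; DM is horizontal with |DM| = 49.1 and M on the −x side, so M = (-49.10, 0.000). DR is vertical with |DR| = 37.5 and R on the +y side, so R = (0.000, 37.50). The virtual corner opposite D is at (-49.10, 37.50). Tangency of A1 to MQ means the radius SQ is perpendicular to MQ and tangency of A1 to HR means the radius SH is perpendicular to HR, with radius 7.9, so the center S sits 7.9 in from both sides at S = (-41.20, 29.60). That places the tangent points at Q = (-49.10, 29.60) on MQ and H = (-41.20, 37.50) on HR. Then cos ∠HSM = SH·SM / (|SH||SM|), giving 165.1°.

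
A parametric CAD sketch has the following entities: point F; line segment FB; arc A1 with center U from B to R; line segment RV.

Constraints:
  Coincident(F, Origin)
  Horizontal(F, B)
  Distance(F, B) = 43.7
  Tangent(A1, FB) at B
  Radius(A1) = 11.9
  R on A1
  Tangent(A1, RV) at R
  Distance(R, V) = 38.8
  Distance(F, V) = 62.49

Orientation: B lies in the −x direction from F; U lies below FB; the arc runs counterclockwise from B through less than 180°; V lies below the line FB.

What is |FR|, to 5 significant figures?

56.917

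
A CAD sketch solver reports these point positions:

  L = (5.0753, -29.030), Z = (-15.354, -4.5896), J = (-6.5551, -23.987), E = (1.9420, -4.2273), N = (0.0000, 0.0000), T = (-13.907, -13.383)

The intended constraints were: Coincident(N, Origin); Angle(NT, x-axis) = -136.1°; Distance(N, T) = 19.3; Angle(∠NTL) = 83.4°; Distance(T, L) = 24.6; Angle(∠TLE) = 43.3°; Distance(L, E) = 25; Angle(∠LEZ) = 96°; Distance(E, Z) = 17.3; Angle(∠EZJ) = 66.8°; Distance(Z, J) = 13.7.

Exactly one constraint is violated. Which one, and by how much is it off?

Distance(Z, J) = 13.7 — off by 7.60.

N = (0.00, 0.00) ✓; NT at -136.1° ✓; |NT| = 19.30 ✓; ∠NTL = 83.40° ✓; |TL| = 24.60 ✓; ∠TLE = 43.30° ✓; |LE| = 25.00 ✓; ∠LEZ = 96.00° ✓; |EZ| = 17.30 ✓; ∠EZJ = 66.80° ✓; |ZJ| = 21.30 ✗.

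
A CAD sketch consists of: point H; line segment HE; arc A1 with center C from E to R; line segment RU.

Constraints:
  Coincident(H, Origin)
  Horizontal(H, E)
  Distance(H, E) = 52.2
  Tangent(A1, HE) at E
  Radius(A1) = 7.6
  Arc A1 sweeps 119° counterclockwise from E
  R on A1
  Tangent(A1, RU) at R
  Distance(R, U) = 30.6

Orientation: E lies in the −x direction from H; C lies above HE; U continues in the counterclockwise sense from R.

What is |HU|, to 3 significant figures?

71.4

H is at the origin; HE is horizontal with |HE| = 52.2 and E on the −x side, so E = (-52.2, 0.00). Tangency of A1 to HE means the radius CE is perpendicular to HE, so C = E + (0, 7.6) = (-52.2, 7.60). On A1, E sits at bearing -90° from C; a 119° counterclockwise sweep puts R at bearing 29°, so R = C + 7.6·(cos 29°, sin 29°) = (-45.6, 11.3). Tangency of A1 to RU means the radius CR is perpendicular to RU, so RU runs along (−sin 29°, cos 29°); with |RU| = 30.6, U = (-60.4, 38.0). Then |HU| = |U − H| = 71.4.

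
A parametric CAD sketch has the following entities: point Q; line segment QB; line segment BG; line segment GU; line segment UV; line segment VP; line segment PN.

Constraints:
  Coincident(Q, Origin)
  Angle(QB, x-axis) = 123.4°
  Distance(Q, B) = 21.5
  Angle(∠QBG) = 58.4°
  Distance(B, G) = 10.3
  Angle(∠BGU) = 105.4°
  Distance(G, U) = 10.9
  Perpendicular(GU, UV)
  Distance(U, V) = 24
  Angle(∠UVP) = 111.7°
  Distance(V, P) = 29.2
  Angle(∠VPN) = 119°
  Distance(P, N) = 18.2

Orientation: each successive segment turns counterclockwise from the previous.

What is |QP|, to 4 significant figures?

46.02

Q is at the origin; QB runs at 123.4° with length 21.5, so B = (-11.84, 17.95). ∠QBG = 58.4° gives BG at -115.0° from the x-axis; with |BG| = 10.3, G = (-16.19, 8.614). ∠BGU = 105.4° gives GU at -40.40° from the x-axis; with |GU| = 10.9, U = (-7.888, 1.550). GU ⟂ UV, so UV runs at 49.60°; with |UV| = 24.0, V = (7.667, 19.83). ∠UVP = 111.7° gives VP at 117.9° from the x-axis; with |VP| = 29.2, P = (-5.996, 45.63). Then |QP| = |P − Q| = 46.02.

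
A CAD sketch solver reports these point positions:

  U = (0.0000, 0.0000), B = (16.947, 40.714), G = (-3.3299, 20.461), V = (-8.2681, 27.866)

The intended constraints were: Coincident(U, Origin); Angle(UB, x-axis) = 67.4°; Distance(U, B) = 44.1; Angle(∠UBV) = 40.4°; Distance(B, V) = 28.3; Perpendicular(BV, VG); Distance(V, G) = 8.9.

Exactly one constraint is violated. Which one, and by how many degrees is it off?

Perpendicular(BV, VG) — off by 6.70°.

U = (0.00, 0.00) ✓; UB at 67.40° ✓; |UB| = 44.10 ✓; ∠UBV = 40.40° ✓; |BV| = 28.30 ✓; ∠(BV, VG) = 96.70° ✗; |VG| = 8.901 ✓.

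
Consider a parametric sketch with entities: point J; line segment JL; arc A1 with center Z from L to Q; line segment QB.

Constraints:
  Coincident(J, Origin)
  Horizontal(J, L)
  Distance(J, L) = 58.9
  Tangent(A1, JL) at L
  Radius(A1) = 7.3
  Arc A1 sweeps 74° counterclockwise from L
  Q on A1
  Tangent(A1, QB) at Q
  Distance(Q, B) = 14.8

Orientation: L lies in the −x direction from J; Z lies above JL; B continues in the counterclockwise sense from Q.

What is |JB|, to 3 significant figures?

51.6

J is at the origin; JL is horizontal with |JL| = 58.9 and L on the −x side, so L = (-58.9, 0.00). The tangent condition forces ZL to be normal to JL, so Z = L + (0, 7.3) = (-58.9, 7.30). On A1, L sits at bearing -90° from Z; a 74° counterclockwise sweep puts Q at bearing -16°, so Q = Z + 7.3·(cos -16°, sin -16°) = (-51.9, 5.29). Since A1 is tangent to QB there, ZQ ⟂ QB, so QB runs along (−sin -16°, cos -16°); with |QB| = 14.8, B = (-47.8, 19.5). Then |JB| = |B − J| = 51.6.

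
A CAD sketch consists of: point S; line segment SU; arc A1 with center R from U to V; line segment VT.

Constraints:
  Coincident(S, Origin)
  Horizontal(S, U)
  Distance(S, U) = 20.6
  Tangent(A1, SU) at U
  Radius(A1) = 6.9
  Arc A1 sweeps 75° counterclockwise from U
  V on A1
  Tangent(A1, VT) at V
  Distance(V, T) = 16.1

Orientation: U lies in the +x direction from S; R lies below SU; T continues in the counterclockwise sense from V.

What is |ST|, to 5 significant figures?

22.858

S is at the origin; S and U share the same y with |SU| = 20.6 and U on the +x side, so U = (20.600, 0.0000). A1 meets SU tangentially, so RU is at right angles to SU, so R = U + (0, -6.9) = (20.600, -6.9000). On A1, U sits at bearing 90° from R; a 75° counterclockwise sweep puts V at bearing 165°, so V = R + 6.9·(cos 165°, sin 165°) = (13.935, -5.1141). Since A1 is tangent to VT there, RV ⟂ VT, so VT runs along (−sin 165°, cos 165°); with |VT| = 16.1, T = (9.7681, -20.666). Then |ST| = |T − S| = 22.858.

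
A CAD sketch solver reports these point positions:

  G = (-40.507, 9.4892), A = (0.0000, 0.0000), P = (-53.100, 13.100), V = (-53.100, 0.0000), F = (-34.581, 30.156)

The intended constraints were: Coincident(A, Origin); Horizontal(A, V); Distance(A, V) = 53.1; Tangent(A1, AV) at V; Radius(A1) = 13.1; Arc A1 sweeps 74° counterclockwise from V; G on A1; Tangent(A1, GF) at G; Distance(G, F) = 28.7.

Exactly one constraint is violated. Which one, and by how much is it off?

Distance(G, F) = 28.7 — off by 7.20.

A = (0.00, 0.00) ✓; A.y = 0.00, V.y = 0.00 ✓; |AV| = 53.10 ✓; ∠(PV, VA) = 90.00° ✓; |PV| = 13.10 ✓; bearing(P→G) − bearing(P→V) = 74.00° ✓; |PG| = 13.10 ✓; ∠(PG, GF) = 90.00° ✓; |GF| = 21.50 ✗.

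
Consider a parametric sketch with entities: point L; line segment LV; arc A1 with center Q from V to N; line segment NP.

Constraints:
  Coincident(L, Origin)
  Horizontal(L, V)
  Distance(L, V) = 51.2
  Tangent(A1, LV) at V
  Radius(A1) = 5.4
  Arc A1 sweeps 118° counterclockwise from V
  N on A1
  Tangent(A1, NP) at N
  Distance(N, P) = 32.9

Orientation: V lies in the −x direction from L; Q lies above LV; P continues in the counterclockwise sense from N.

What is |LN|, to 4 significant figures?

47.11

Tangency of A1 to LV means the radius QV is perpendicular to LV, so Q = V + (0, 5.4) = (-51.20, 5.400). On A1, V sits at bearing -90° from Q; a 118° counterclockwise sweep puts N at bearing 28°, so N = Q + 5.4·(cos 28°, sin 28°) = (-46.43, 7.935). Then |LN| = |N − L| = 47.11.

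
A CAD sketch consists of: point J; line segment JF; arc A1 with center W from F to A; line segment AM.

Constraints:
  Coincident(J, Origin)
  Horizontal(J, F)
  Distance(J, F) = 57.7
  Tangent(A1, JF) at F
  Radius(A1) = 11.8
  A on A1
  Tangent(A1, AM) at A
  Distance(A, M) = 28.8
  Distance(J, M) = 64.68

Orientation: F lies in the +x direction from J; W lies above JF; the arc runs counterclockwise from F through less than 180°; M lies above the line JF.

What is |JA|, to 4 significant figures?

69.67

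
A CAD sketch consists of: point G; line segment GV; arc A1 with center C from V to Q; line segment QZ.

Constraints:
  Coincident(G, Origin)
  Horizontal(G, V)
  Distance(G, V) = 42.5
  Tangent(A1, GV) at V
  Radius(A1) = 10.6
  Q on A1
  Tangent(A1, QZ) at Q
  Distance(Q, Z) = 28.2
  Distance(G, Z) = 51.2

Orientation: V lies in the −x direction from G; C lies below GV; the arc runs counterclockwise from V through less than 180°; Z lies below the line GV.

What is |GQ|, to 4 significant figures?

53.59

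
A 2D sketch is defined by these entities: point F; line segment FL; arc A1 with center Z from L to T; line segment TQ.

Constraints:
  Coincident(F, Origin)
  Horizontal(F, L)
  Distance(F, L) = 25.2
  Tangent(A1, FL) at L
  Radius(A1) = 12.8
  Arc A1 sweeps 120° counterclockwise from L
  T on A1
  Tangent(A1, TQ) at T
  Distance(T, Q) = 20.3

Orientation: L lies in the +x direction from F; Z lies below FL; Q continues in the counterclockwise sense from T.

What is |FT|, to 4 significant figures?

23.83

The tangent condition forces ZL to be normal to FL, so Z = L + (0, -12.8) = (25.20, -12.80). On A1, L sits at bearing 90° from Z; a 120° counterclockwise sweep puts T at bearing 210°, so T = Z + 12.8·(cos 210°, sin 210°) = (14.11, -19.20). Then |FT| = |T − F| = 23.83.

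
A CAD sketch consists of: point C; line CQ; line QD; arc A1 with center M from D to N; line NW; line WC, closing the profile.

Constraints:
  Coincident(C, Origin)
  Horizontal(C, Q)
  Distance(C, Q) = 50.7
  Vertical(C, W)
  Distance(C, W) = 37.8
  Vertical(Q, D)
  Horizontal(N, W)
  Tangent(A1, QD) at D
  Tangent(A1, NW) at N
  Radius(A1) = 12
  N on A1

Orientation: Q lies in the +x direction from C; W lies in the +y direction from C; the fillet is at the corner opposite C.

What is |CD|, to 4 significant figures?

56.89

C is at the origin; C and Q share the same y with |CQ| = 50.7 and Q on the +x side, so Q = (50.70, 0.000). CW is vertical with |CW| = 37.8 and W on the +y side, so W = (0.000, 37.80). The virtual corner opposite C is at (50.70, 37.80). Since A1 is tangent to QD there, MD ⟂ QD and since A1 is tangent to NW there, MN ⟂ NW, with radius 12.0, so the center M sits 12.0 in from both sides at M = (38.70, 25.80). That places the tangent points at D = (50.70, 25.80) on QD and N = (38.70, 37.80) on NW. Then |CD| = |D − C| = 56.89.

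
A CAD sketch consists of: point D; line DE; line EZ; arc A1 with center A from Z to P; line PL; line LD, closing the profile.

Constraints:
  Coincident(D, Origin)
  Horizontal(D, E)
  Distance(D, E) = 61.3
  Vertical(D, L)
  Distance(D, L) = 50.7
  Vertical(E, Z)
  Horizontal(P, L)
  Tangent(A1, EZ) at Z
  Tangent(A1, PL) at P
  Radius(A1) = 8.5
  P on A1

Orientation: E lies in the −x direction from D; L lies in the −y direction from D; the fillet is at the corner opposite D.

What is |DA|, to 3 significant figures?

67.6

D is at the origin; DE is horizontal with |DE| = 61.3 and E on the −x side, so E = (-61.3, 0.00). DL is vertical with |DL| = 50.7 and L on the −y side, so L = (0.00, -50.7). The virtual corner opposite D is at (-61.3, -50.7). Since A1 is tangent to EZ there, AZ ⟂ EZ and tangency of A1 to PL means the radius AP is perpendicular to PL, with radius 8.5, so the center A sits 8.5 in from both sides at A = (-52.8, -42.2). Then |DA| = |A − D| = 67.6.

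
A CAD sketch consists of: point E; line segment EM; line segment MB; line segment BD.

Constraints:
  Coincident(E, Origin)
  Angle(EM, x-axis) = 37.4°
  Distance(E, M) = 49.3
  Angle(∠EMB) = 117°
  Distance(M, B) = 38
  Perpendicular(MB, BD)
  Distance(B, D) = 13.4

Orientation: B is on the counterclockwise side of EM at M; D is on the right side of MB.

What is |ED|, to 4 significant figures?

83.26

E is at the origin; EM runs at 37.4° with length 49.3, so M = 49.3·(cos 37.4°, sin 37.4°) = (39.16, 29.94). ∠EMB = 117.0°, so MB runs at 37.4° + (180° − 117.0°) = 100.4° from the x-axis; with |MB| = 38.0, B = M + 38.0·(cos 100.4°, sin 100.4°) = (32.30, 67.32). The perpendicularity gives BD at right angles to MB; with |BD| = 13.4 on the right of MB, D = B + 13.4·(0.9836, 0.1805) = (45.48, 69.74). Then |ED| = |D − E| = 83.26.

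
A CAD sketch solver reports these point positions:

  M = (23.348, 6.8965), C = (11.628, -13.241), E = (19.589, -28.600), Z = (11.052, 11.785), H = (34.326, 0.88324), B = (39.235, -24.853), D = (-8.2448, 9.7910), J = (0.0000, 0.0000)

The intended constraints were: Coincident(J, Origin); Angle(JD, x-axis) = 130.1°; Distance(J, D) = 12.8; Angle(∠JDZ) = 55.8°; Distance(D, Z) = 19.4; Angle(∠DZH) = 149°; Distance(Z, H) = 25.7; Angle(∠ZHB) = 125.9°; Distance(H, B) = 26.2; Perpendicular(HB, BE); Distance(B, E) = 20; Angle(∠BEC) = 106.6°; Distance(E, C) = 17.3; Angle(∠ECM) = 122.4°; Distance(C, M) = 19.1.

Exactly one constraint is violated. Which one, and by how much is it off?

Distance(C, M) = 19.1 — off by 4.20.

J = (0.00, 0.00) ✓; JD at 130.1° ✓; |JD| = 12.80 ✓; ∠JDZ = 55.80° ✓; |DZ| = 19.40 ✓; ∠DZH = 149.0° ✓; |ZH| = 25.70 ✓; ∠ZHB = 125.9° ✓; |HB| = 26.20 ✓; ∠(HB, BE) = 90.00° ✓; |BE| = 20.00 ✓; ∠BEC = 106.6° ✓; |EC| = 17.30 ✓; ∠ECM = 122.4° ✓; |CM| = 23.30 ✗.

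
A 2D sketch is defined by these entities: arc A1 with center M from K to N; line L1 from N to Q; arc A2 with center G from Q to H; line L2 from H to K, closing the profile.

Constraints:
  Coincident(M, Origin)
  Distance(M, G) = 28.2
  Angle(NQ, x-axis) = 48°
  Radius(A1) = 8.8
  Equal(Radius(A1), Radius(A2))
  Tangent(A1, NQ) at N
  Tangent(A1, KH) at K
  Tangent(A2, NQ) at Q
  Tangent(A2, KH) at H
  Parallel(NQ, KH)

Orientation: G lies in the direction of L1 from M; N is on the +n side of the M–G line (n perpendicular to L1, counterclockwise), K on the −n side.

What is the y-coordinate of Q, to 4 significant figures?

26.85

The slot axis is L1's direction at 48.0°, so u = (cos 48.0°, sin 48.0°) = (0.6691, 0.7431) and n = (−sin 48.0°, cos 48.0°) = (-0.7431, 0.6691). M is at the origin and G lies 28.2 along u from M, so G = 28.2·u = (18.87, 20.96). Tangency of A1 to both parallel lines with radius 8.8 puts N and K at M ± 8.8·n: N = (-6.540, 5.888), K = (6.540, -5.888). Equal radii place Q and H the same way about G: Q = G + 8.8·n = (12.33, 26.85), H = G − 8.8·n = (25.41, 15.07). So Q.y = 26.85.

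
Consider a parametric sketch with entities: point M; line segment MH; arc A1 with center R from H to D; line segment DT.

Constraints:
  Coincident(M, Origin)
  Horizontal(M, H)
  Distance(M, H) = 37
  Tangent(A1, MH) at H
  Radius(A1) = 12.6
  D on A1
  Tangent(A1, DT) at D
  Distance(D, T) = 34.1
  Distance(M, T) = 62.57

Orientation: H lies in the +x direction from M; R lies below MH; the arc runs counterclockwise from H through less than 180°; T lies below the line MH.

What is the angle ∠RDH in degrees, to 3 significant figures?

33.3°

Checks: |MH| = 37.00 ✓; ∠(RH, HM) = 90.00° ✓; |RD| = 12.60 ✓; ∠(RD, DT) = 90.00° ✓; |DT| = 34.10 ✓; |MT| = 62.57 ✓.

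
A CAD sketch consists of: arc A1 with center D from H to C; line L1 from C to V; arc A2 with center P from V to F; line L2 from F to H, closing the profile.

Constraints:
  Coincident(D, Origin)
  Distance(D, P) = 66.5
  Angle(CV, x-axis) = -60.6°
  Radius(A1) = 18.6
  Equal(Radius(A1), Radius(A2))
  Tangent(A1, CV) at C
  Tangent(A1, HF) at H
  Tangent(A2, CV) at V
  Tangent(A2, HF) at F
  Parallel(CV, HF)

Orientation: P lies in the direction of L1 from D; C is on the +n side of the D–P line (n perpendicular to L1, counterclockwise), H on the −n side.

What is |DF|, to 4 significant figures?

69.05

The slot axis is L1's direction at -60.6°, so u = (cos -60.6°, sin -60.6°) = (0.4909, -0.8712) and n = (−sin -60.6°, cos -60.6°) = (0.8712, 0.4909). D is at the origin and P lies 66.5 along u from D, so P = 66.5·u = (32.65, -57.94). Tangency of A1 to both parallel lines with radius 18.6 puts C and H at D ± 18.6·n: C = (16.20, 9.131), H = (-16.20, -9.131). Equal radii place V and F the same way about P: V = P + 18.6·n = (48.85, -48.80), F = P − 18.6·n = (16.44, -67.07). Then |DF| = |F − D| = 69.05.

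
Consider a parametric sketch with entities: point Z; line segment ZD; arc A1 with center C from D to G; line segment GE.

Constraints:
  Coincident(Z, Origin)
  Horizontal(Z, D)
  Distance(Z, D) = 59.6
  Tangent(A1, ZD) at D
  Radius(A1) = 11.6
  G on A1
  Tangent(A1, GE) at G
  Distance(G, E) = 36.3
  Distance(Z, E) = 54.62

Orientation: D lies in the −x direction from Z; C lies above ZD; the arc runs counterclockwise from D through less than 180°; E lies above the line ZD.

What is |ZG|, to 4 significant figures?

49.34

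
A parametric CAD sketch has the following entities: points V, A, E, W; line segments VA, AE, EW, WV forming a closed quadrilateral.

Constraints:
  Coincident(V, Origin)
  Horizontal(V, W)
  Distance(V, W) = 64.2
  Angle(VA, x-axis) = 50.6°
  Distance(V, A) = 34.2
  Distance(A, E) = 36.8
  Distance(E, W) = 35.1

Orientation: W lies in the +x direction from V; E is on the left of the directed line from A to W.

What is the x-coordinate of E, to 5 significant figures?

57.617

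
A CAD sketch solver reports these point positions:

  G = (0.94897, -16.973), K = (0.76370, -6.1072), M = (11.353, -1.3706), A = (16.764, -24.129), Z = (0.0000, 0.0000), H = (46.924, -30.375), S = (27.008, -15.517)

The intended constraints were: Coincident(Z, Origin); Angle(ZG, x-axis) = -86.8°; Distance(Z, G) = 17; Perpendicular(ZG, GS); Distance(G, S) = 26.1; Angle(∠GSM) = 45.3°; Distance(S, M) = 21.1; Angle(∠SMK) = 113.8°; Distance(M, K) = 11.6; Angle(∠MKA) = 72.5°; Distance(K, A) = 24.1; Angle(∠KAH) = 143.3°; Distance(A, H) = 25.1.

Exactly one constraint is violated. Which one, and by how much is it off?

Distance(A, H) = 25.1 — off by 5.70.

Z = (0.00, 0.00) ✓; ZG at -86.80° ✓; |ZG| = 17.00 ✓; ∠(ZG, GS) = 90.00° ✓; |GS| = 26.10 ✓; ∠GSM = 45.30° ✓; |SM| = 21.10 ✓; ∠SMK = 113.8° ✓; |MK| = 11.60 ✓; ∠MKA = 72.50° ✓; |KA| = 24.10 ✓; ∠KAH = 143.3° ✓; |AH| = 30.80 ✗.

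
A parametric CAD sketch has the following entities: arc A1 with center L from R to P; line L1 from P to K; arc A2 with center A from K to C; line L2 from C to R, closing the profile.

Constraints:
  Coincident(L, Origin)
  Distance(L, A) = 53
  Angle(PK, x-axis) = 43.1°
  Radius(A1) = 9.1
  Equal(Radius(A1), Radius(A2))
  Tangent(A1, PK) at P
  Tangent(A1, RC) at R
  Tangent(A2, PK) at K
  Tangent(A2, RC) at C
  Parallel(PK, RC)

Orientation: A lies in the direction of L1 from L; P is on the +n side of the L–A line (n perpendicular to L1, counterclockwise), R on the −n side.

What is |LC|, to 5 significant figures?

53.776

The slot axis is L1's direction at 43.1°, so u = (cos 43.1°, sin 43.1°) = (0.73016, 0.68327) and n = (−sin 43.1°, cos 43.1°) = (-0.68327, 0.73016). L is at the origin and A lies 53.0 along u from L, so A = 53.0·u = (38.699, 36.214). Tangency of A1 to both parallel lines with radius 9.1 puts P and R at L ± 9.1·n: P = (-6.2178, 6.6445), R = (6.2178, -6.6445). Equal radii place K and C the same way about A: K = A + 9.1·n = (32.481, 42.858), C = A − 9.1·n = (44.916, 29.569). Then |LC| = |C − L| = 53.776.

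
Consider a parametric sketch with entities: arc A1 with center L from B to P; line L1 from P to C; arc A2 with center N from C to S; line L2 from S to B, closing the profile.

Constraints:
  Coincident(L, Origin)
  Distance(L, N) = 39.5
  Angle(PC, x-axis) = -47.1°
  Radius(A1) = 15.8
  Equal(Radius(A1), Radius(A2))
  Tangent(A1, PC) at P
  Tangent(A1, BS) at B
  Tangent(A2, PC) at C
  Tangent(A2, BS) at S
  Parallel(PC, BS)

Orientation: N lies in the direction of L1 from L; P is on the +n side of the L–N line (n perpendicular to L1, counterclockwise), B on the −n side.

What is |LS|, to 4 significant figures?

42.54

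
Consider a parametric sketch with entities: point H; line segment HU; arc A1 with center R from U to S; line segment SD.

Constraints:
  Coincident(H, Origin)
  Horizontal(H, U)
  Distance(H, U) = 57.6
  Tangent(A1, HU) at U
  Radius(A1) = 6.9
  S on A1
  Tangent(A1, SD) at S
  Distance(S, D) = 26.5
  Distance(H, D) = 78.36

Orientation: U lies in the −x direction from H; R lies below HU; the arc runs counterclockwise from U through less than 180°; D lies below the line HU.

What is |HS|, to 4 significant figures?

64.33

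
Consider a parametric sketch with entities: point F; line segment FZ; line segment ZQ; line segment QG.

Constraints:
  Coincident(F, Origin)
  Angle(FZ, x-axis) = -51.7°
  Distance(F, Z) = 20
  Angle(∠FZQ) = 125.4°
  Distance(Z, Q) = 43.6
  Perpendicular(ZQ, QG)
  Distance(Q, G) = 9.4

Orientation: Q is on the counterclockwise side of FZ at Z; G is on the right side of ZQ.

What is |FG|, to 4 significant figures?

60.88

F is at the origin; FZ runs at -51.7° with length 20.0, so Z = 20.0·(cos -51.7°, sin -51.7°) = (12.40, -15.70). ∠FZQ = 125.4°, so ZQ runs at -51.7° + (180° − 125.4°) = 2.900° from the x-axis; with |ZQ| = 43.6, Q = Z + 43.6·(cos 2.900°, sin 2.900°) = (55.94, -13.49). ZQ is perpendicular to QG; with |QG| = 9.4 on the right of ZQ, G = Q + 9.4·(0.05059, -0.9987) = (56.42, -22.88). Then |FG| = |G − F| = 60.88.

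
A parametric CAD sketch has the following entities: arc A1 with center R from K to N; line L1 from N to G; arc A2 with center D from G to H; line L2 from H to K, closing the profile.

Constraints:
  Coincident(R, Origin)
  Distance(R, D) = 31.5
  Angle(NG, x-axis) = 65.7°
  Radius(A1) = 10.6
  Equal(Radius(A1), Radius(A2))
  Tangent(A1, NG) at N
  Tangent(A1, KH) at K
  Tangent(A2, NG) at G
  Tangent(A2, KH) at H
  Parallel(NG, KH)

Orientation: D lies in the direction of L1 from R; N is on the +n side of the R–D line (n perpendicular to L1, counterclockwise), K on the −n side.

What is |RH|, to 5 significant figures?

33.236

Tangency of A1 to both parallel lines with radius 10.6 puts N and K at R ± 10.6·n: N = (-9.6609, 4.3621), K = (9.6609, -4.3621). Equal radii place G and H the same way about D: G = D + 10.6·n = (3.3018, 33.071), H = D − 10.6·n = (22.624, 24.347). Then |RH| = |H − R| = 33.236.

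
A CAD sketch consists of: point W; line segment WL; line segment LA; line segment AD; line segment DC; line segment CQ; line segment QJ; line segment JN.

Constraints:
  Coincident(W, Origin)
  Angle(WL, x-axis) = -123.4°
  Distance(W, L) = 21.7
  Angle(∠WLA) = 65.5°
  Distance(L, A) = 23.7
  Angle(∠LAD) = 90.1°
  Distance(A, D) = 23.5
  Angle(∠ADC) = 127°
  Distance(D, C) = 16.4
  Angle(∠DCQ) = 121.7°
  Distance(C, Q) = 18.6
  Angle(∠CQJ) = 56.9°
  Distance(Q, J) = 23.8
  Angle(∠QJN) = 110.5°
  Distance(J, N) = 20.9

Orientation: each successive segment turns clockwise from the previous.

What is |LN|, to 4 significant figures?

38.68

W is at the origin; WL runs at -123.4° with length 21.7, so L = (-11.95, -18.12). ∠WLA = 65.5° gives LA at 122.1° from the x-axis; with |LA| = 23.7, A = (-24.54, 1.961). ∠LAD = 90.1° gives AD at 32.20° from the x-axis; with |AD| = 23.5, D = (-4.654, 14.48). ∠ADC = 127.0° gives DC at -20.80° from the x-axis; with |DC| = 16.4, C = (10.68, 8.659). ∠DCQ = 121.7° gives CQ at -79.10° from the x-axis; with |CQ| = 18.6, Q = (14.19, -9.605). ∠CQJ = 56.9° gives QJ at 157.8° from the x-axis; with |QJ| = 23.8, J = (-7.841, -0.6124). ∠QJN = 110.5° gives JN at 88.30° from the x-axis; with |JN| = 20.9, N = (-7.221, 20.28). Then |LN| = |N − L| = 38.68.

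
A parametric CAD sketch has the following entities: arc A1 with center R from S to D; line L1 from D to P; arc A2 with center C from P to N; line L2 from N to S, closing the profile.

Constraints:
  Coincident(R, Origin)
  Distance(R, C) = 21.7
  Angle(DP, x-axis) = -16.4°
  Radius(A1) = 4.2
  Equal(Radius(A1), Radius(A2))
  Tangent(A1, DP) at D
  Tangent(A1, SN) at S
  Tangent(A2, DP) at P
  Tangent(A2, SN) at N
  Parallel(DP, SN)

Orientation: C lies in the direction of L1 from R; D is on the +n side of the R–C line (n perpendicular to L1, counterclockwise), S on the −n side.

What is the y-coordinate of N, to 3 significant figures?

-10.2

The slot axis is L1's direction at -16.4°, so u = (cos -16.4°, sin -16.4°) = (0.959, -0.282) and n = (−sin -16.4°, cos -16.4°) = (0.282, 0.959). R is at the origin and C lies 21.7 along u from R, so C = 21.7·u = (20.8, -6.13). Tangency of A1 to both parallel lines with radius 4.2 puts D and S at R ± 4.2·n: D = (1.19, 4.03), S = (-1.19, -4.03). Equal radii place P and N the same way about C: P = C + 4.2·n = (22.0, -2.10), N = C − 4.2·n = (19.6, -10.2). So N.y = -10.2.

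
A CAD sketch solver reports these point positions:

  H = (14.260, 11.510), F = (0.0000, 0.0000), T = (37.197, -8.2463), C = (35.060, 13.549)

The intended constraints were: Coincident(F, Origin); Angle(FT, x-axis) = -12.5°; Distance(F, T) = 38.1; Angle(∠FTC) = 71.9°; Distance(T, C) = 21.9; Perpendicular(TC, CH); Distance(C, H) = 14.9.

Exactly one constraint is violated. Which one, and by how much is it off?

Distance(C, H) = 14.9 — off by 6.00.

F = (0.00, 0.00) ✓; FT at -12.50° ✓; |FT| = 38.10 ✓; ∠FTC = 71.90° ✓; |TC| = 21.90 ✓; ∠(TC, CH) = 90.00° ✓; |CH| = 20.90 ✗.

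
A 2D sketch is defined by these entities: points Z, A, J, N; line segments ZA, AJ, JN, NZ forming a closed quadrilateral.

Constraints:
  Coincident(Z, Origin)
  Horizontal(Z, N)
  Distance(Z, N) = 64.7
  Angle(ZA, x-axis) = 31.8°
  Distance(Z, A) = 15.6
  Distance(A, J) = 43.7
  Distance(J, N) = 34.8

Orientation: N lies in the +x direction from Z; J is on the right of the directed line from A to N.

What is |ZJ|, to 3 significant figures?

48.3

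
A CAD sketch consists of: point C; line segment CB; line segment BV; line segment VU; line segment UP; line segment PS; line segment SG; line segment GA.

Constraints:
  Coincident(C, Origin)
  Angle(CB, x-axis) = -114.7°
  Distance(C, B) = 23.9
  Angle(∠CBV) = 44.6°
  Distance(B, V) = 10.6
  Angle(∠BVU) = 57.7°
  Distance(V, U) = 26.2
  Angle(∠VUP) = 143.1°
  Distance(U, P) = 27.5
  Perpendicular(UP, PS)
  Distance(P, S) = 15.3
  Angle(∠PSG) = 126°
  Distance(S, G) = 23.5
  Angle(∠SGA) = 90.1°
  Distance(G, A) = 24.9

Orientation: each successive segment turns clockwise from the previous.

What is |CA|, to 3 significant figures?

18.6

∠PSG = 126.0° gives SG at 167° from the x-axis; with |SG| = 23.5, G = (-4.54, -42.8). ∠SGA = 90.1° gives GA at 76.8° from the x-axis; with |GA| = 24.9, A = (1.14, -18.5). Then |CA| = |A − C| = 18.6.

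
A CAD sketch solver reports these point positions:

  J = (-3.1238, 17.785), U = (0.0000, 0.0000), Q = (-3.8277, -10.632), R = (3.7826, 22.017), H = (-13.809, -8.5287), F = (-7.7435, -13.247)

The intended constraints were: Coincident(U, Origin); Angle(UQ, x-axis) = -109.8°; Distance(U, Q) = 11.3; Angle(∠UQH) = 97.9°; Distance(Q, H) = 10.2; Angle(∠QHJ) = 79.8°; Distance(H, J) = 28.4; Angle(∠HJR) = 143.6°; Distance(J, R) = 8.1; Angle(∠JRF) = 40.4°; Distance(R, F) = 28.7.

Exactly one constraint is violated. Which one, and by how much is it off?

Distance(R, F) = 28.7 — off by 8.40.

U = (0.00, 0.00) ✓; UQ at -109.8° ✓; |UQ| = 11.30 ✓; ∠UQH = 97.90° ✓; |QH| = 10.20 ✓; ∠QHJ = 79.80° ✓; |HJ| = 28.40 ✓; ∠HJR = 143.6° ✓; |JR| = 8.100 ✓; ∠JRF = 40.40° ✓; |RF| = 37.10 ✗.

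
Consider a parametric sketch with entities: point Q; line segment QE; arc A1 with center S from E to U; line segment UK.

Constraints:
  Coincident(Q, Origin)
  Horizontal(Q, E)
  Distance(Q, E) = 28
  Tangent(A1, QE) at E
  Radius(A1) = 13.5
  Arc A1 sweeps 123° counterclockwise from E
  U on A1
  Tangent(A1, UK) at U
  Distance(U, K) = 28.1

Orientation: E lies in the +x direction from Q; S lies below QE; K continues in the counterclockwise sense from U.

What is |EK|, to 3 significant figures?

44.6

On A1, E sits at bearing 90° from S; a 123° counterclockwise sweep puts U at bearing 213°, so U = S + 13.5·(cos 213°, sin 213°) = (16.7, -20.9). The tangent condition forces SU to be normal to UK, so UK runs along (−sin 213°, cos 213°); with |UK| = 28.1, K = (32.0, -44.4). Then |EK| = |K − E| = 44.6.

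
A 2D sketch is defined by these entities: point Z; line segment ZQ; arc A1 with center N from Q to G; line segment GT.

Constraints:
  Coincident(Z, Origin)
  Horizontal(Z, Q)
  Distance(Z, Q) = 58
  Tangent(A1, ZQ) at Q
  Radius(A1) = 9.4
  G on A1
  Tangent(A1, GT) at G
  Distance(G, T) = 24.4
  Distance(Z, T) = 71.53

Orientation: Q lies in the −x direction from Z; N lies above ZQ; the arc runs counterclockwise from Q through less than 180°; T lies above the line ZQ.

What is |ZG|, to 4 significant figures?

51.87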